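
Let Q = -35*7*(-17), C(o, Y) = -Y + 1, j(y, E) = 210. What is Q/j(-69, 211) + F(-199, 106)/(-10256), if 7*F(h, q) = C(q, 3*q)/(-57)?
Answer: 27053513/1364048 ≈ 19.833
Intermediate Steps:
C(o, Y) = 1 - Y
F(h, q) = -1/399 + q/133 (F(h, q) = ((1 - 3*q)/(-57))/7 = ((1 - 3*q)*(-1/57))/7 = (-1/57 + q/19)/7 = -1/399 + q/133)
Q = 4165 (Q = -245*(-17) = 4165)
Q/j(-69, 211) + F(-199, 106)/(-10256) = 4165/210 + (-1/399 + (1/133)*106)/(-10256) = 4165*(1/210) + (-1/399 + 106/133)*(-1/10256) = 119/6 + (317/399)*(-1/10256) = 119/6 - 317/4092144 = 27053513/1364048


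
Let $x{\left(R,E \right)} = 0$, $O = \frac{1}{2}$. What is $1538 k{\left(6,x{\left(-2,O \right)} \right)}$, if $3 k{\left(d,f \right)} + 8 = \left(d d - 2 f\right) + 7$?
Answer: $\frac{53830}{3} \approx 17943.0$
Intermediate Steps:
$O = \frac{1}{2} \approx 0.5$
$k{\left(d,f \right)} = - \frac{1}{3} - \frac{2 f}{3} + \frac{d^{2}}{3}$ ($k{\left(d,f \right)} = - \frac{8}{3} + \frac{\left(d d - 2 f\right) + 7}{3} = - \frac{8}{3} + \frac{\left(d^{2} - 2 f\right) + 7}{3} = - \frac{8}{3} + \frac{7 + d^{2} - 2 f}{3} = - \frac{8}{3} + \left(\frac{7}{3} - \frac{2 f}{3} + \frac{d^{2}}{3}\right) = - \frac{1}{3} - \frac{2 f}{3} + \frac{d^{2}}{3}$)
$1538 k{\left(6,x{\left(-2,O \right)} \right)} = 1538 \left(- \frac{1}{3} - 0 + \frac{6^{2}}{3}\right) = 1538 \left(- \frac{1}{3} + 0 + \frac{1}{3} \cdot 36\right) = 1538 \left(- \frac{1}{3} + 0 + 12\right) = 1538 \cdot \frac{35}{3} = \frac{53830}{3}$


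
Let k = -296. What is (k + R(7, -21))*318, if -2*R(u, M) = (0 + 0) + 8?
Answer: -95400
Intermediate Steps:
R(u, M) = -4 (R(u, M) = -((0 + 0) + 8)/2 = -(0 + 8)/2 = -½*8 = -4)
(k + R(7, -21))*318 = (-296 - 4)*318 = -300*318 = -95400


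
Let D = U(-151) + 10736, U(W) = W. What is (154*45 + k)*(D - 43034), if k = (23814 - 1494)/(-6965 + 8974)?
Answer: -452491245810/2009 ≈ -2.2523e+8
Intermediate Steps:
k = 22320/2009 ≈ 11.110
D = 10585 (D = -151 + 10736 = 10585)
(154*45 + k)*(D - 43034) = (154*45 + 22320/2009)*(10585 - 43034) = (6930 + 22320/2009)*(-32449) = (13944690/2009)*(-32449) = -452491245810/2009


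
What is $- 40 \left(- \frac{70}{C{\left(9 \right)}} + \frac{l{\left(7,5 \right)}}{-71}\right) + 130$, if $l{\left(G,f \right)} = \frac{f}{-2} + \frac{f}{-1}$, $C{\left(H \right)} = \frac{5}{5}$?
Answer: $\frac{207730}{71} \approx 2925.8$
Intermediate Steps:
$C{\left(H \right)} = 1$ ($C{\left(H \right)} = 5 \cdot \frac{1}{5} = 1$)
$l{\left(G,f \right)} = - \frac{3 f}{2}$ ($l{\left(G,f \right)} = f \left(- \frac{1}{2}\right) + f \left(-1\right) = - \frac{f}{2} - f = - \frac{3 f}{2}$)
$- 40 \left(- \frac{70}{C{\left(9 \right)}} + \frac{l{\left(7,5 \right)}}{-71}\right) + 130 = - 40 \left(- \frac{70}{1} + \frac{\left(- \frac{3}{2}\right) 5}{-71}\right) + 130 = - 40 \left(\left(-70\right) 1 - - \frac{15}{142}\right) + 130 = - 40 \left(-70 + \frac{15}{142}\right) + 130 = \left(-40\right) \left(- \frac{9925}{142}\right) + 130 = \frac{198500}{71} + 130 = \frac{207730}{71}$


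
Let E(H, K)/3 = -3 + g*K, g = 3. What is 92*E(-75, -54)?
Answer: -45540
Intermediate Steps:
E(H, K) = -9 + 9*K (E(H, K) = 3*(-3 + 3*K) = -9 + 9*K)
92*E(-75, -54) = 92*(-9 + 9*(-54)) = 92*(-9 - 486) = 92*(-495) = -45540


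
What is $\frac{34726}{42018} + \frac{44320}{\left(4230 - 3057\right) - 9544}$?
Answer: $- \frac{785773207}{175866339} \approx -4.468$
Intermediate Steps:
$\frac{34726}{42018} + \frac{44320}{\left(4230 - 3057\right) - 9544} = 34726 \cdot \frac{1}{42018} + \frac{44320}{\left(4230 - 3057\right) - 9544} = \frac{17363}{21009} + \frac{44320}{1173 - 9544} = \frac{17363}{21009} + \frac{44320}{-8371} = \frac{17363}{21009} + 44320 \left(- \frac{1}{8371}\right) = \frac{17363}{21009} - \frac{44320}{8371} = - \frac{785773207}{175866339}$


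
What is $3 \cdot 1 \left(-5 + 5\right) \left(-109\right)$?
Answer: $0$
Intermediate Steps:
$3 \cdot 1 \left(-5 + 5\right) \left(-109\right) = 3 \cdot 0 \left(-109\right) = 0 \left(-109\right) = 0$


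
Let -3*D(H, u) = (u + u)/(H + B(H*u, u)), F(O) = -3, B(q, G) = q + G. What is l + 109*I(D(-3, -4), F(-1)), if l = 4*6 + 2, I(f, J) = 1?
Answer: 135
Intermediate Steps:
B(q, G) = G + q
D(H, u) = -2*u/(3*(H + u + H*u)) (D(H, u) = -(u + u)/(3*(H + (u + H*u))) = -2*u/(3*(H + u + H*u)))
l = 26 (l = 24 + 2 = 26)
l + 109*I(D(-3, -4), F(-1)) = 26 + 109*1 = 26 + 109 = 135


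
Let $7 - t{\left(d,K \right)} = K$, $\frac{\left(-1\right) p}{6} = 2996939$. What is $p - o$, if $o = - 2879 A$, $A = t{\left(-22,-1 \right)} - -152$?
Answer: $-17520994$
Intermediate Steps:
$p = -17981634$ ($p = \left(-6\right) 2996939 = -17981634$)
$t{\left(d,K \right)} = 7 - K$
$A = 160$ ($A = \left(7 - -1\right) - -152 = \left(7 + 1\right) + 152 = 8 + 152 = 160$)
$o = -460640$ ($o = \left(-2879\right) 160 = -460640$)
$p - o = -17981634 - -460640 = -17981634 + 460640 = -17520994$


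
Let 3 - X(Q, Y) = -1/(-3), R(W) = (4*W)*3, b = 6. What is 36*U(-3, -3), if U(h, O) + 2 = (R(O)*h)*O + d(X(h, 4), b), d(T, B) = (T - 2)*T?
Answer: -11672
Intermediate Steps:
R(W) = 12*W
X(Q, Y) = 8/3 (X(Q, Y) = 3 - (-1)/(-3) = 3 - (-1)*(-1)/3 = 3 - 1*1/3 = 3 - 1/3 = 8/3)
d(T, B) = T*(-2 + T) (d(T, B) = (-2 + T)*T = T*(-2 + T))
U(h, O) = -2/9 + 12*h*O**2 (U(h, O) = -2 + (((12*O)*h)*O + 8*(-2 + 8/3)/3) = -2 + ((12*O*h)*O + (8/3)*(2/3)) = -2 + (12*h*O**2 + 16/9) = -2 + (16/9 + 12*h*O**2) = -2/9 + 12*h*O**2)
36*U(-3, -3) = 36*(-2/9 + 12*(-3)*(-3)**2) = 36*(-2/9 + 12*(-3)*9) = 36*(-2/9 - 324) = 36*(-2918/9) = -11672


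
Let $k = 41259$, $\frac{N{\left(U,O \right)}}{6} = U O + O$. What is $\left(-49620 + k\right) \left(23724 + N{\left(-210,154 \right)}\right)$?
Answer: $1416286512$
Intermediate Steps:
$N{\left(U,O \right)} = 6 O + 6 O U$ ($N{\left(U,O \right)} = 6 \left(U O + O\right) = 6 \left(O U + O\right) = 6 \left(O + O U\right) = 6 O + 6 O U$)
$\left(-49620 + k\right) \left(23724 + N{\left(-210,154 \right)}\right) = \left(-49620 + 41259\right) \left(23724 + 6 \cdot 154 \left(1 - 210\right)\right) = - 8361 \left(23724 + 6 \cdot 154 \left(-209\right)\right) = - 8361 \left(23724 - 193116\right) = \left(-8361\right) \left(-169392\right) = 1416286512$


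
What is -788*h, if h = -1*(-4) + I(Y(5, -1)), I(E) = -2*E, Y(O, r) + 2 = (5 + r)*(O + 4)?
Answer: 50432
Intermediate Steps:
Y(O, r) = -2 + (4 + O)*(5 + r) (Y(O, r) = -2 + (5 + r)*(O + 4) = -2 + (5 + r)*(4 + O) = -2 + (4 + O)*(5 + r))
h = -64 (h = -1*(-4) - 2*(18 + 4*(-1) + 5*5 + 5*(-1)) = 4 - 2*(18 - 4 + 25 - 5) = 4 - 2*34 = 4 - 68 = -64)
-788*h = -788*(-64) = 50432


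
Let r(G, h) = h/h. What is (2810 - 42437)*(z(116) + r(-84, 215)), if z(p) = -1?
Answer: 0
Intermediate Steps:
r(G, h) = 1
(2810 - 42437)*(z(116) + r(-84, 215)) = (2810 - 42437)*(-1 + 1) = -39627*0 = 0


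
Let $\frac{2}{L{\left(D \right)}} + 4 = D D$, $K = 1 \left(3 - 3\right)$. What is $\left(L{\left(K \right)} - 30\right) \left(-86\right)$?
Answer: $2623$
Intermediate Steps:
$K = 0$ ($K = 1 \cdot 0 = 0$)
$L{\left(D \right)} = \frac{2}{-4 + D^{2}}$ ($L{\left(D \right)} = \frac{2}{-4 + D D} = \frac{2}{-4 + D^{2}}$)
$\left(L{\left(K \right)} - 30\right) \left(-86\right) = \left(\frac{2}{-4 + 0^{2}} - 30\right) \left(-86\right) = \left(\frac{2}{-4 + 0} - 30\right) \left(-86\right) = \left(\frac{2}{-4} - 30\right) \left(-86\right) = \left(2 \left(- \frac{1}{4}\right) - 30\right) \left(-86\right) = \left(- \frac{1}{2} - 30\right) \left(-86\right) = \left(- \frac{61}{2}\right) \left(-86\right) = 2623$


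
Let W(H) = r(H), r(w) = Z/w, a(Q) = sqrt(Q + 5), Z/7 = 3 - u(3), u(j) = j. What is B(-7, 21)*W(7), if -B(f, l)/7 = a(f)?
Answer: 0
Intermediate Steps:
Z = 0 (Z = 7*(3 - 1*3) = 7*(3 - 3) = 7*0 = 0)
a(Q) = sqrt(5 + Q)
r(w) = 0 (r(w) = 0/w = 0)
B(f, l) = -7*sqrt(5 + f)
W(H) = 0
B(-7, 21)*W(7) = -7*sqrt(5 - 7)*0 = -7*I*sqrt(2)*0 = 0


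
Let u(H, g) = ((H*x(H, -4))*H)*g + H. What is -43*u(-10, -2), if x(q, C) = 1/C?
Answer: -1720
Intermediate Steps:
u(H, g) = H - g*H²/4 (u(H, g) = ((H/(-4))*H)*g + H = ((H*(-¼))*H)*g + H = ((-H/4)*H)*g + H = (-H²/4)*g + H = -g*H²/4 + H = H - g*H²/4)
-43*u(-10, -2) = -43*(-10)*(4 - 1*(-10)*(-2))/4 = -43*(-10)*(4 - 20)/4 = -43*(-10)*(-16)/4 = -43*40 = -1720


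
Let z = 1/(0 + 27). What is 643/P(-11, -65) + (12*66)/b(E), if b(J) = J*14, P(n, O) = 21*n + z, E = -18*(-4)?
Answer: -87229/43652 ≈ -1.9983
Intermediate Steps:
E = 72
z = 1/27 ≈ 0.037037
P(n, O) = 1/27 + 21*n (P(n, O) = 21*n + 1/27 = 1/27 + 21*n)
b(J) = 14*J
643/P(-11, -65) + (12*66)/b(E) = 643/(1/27 + 21*(-11)) + (12*66)/((14*72)) = 643/(1/27 - 231) + 792/1008 = 643/(-6236/27) + 792*(1/1008) = 643*(-27/6236) + 11/14 = -17361/6236 + 11/14 = -87229/43652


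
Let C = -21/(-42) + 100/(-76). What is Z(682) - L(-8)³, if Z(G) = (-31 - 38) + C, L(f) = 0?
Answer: -2653/38 ≈ -69.816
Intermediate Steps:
C = -31/38 (C = -21*(-1/42) + 100*(-1/76) = ½ - 25/19 = -31/38 ≈ -0.81579)
Z(G) = -2653/38 (Z(G) = (-31 - 38) - 31/38 = -69 - 31/38 = -2653/38)
Z(682) - L(-8)³ = -2653/38 - 1*0³ = -2653/38 - 1*0 = -2653/38 + 0 = -2653/38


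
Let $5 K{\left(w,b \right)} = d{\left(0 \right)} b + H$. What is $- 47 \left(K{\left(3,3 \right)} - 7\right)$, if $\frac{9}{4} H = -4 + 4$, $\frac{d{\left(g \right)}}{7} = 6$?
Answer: $- \frac{4277}{5} \approx -855.4$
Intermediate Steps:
$d{\left(g \right)} = 42$ ($d{\left(g \right)} = 7 \cdot 6 = 42$)
$H = 0$ ($H = \frac{4 \left(-4 + 4\right)}{9} = \frac{4}{9} \cdot 0 = 0$)
$K{\left(w,b \right)} = \frac{42 b}{5}$ ($K{\left(w,b \right)} = \frac{42 b + 0}{5} = \frac{42 b}{5}$)
$- 47 \left(K{\left(3,3 \right)} - 7\right) = - 47 \left(\frac{42}{5} \cdot 3 - 7\right) = - 47 \left(\frac{126}{5} - 7\right) = \left(-47\right) \frac{91}{5} = - \frac{4277}{5}$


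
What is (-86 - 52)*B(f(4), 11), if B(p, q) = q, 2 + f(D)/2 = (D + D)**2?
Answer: -1518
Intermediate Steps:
f(D) = -4 + 8*D**2 (f(D) = -4 + 2*(D + D)**2 = -4 + 2*(2*D)**2 = -4 + 2*(4*D**2) = -4 + 8*D**2)
(-86 - 52)*B(f(4), 11) = (-86 - 52)*11 = -138*11 = -1518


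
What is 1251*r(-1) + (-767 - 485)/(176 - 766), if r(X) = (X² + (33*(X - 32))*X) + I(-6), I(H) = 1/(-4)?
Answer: 1608669659/1180 ≈ 1.3633e+6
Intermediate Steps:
I(H) = -¼
r(X) = -¼ + X² + X*(-1056 + 33*X) (r(X) = (X² + (33*(X - 32))*X) - ¼ = (X² + (33*(-32 + X))*X) - ¼ = (X² + (-1056 + 33*X)*X) - ¼ = (X² + X*(-1056 + 33*X)) - ¼ = -¼ + X² + X*(-1056 + 33*X))
1251*r(-1) + (-767 - 485)/(176 - 766) = 1251*(-¼ - 1056*(-1) + 34*(-1)²) + (-767 - 485)/(176 - 766) = 1251*(-¼ + 1056 + 34*1) - 1252/(-590) = 1251*(-¼ + 1056 + 34) - 1252*(-1/590) = 1251*(4359/4) + 626/295 = 5453109/4 + 626/295 = 1608669659/1180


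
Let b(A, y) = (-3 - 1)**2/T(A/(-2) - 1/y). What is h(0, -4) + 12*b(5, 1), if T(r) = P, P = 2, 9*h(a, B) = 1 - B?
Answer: 869/9 ≈ 96.556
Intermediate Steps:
h(a, B) = 1/9 - B/9 (h(a, B) = (1 - B)/9 = 1/9 - B/9)
T(r) = 2
b(A, y) = 8 (b(A, y) = (-3 - 1)**2/2 = (-4)**2*(1/2) = 16*(1/2) = 8)
h(0, -4) + 12*b(5, 1) = (1/9 - 1/9*(-4)) + 12*8 = (1/9 + 4/9) + 96 = 5/9 + 96 = 869/9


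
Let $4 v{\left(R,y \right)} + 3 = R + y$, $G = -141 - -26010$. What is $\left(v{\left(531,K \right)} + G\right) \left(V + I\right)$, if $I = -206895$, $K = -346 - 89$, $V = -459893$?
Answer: $-17264641593$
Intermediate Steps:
$K = -435$ ($K = -346 - 89 = -435$)
$G = 25869$ ($G = -141 + 26010 = 25869$)
$v{\left(R,y \right)} = - \frac{3}{4} + \frac{R}{4} + \frac{y}{4}$ ($v{\left(R,y \right)} = - \frac{3}{4} + \frac{R + y}{4} = - \frac{3}{4} + \left(\frac{R}{4} + \frac{y}{4}\right) = - \frac{3}{4} + \frac{R}{4} + \frac{y}{4}$)
$\left(v{\left(531,K \right)} + G\right) \left(V + I\right) = \left(\left(- \frac{3}{4} + \frac{1}{4} \cdot 531 + \frac{1}{4} \left(-435\right)\right) + 25869\right) \left(-459893 - 206895\right) = \left(\left(- \frac{3}{4} + \frac{531}{4} - \frac{435}{4}\right) + 25869\right) \left(-666788\right) = \left(\frac{93}{4} + 25869\right) \left(-666788\right) = \frac{103569}{4} \left(-666788\right) = -17264641593$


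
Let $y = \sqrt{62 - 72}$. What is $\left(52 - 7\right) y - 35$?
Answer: $-35 + 45 i \sqrt{10} \approx -35.0 + 142.3 i$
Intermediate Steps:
$y = i \sqrt{10}$ ($y = \sqrt{-10} = i \sqrt{10} \approx 3.1623 i$)
$\left(52 - 7\right) y - 35 = \left(52 - 7\right) i \sqrt{10} - 35 = 45 i \sqrt{10} - 35 = -35 + 45 i \sqrt{10}$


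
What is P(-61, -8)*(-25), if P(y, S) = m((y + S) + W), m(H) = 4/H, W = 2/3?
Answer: 60/41 ≈ 1.4634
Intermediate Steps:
W = ⅔ (W = 2*(⅓) = ⅔ ≈ 0.66667)
P(y, S) = 4/(⅔ + S + y) (P(y, S) = 4/((y + S) + ⅔) = 4/((S + y) + ⅔) = 4/(⅔ + S + y))
P(-61, -8)*(-25) = (12/(2 + 3*(-8) + 3*(-61)))*(-25) = (12/(2 - 24 - 183))*(-25) = (12/(-205))*(-25) = (12*(-1/205))*(-25) = -12/205*(-25) = 60/41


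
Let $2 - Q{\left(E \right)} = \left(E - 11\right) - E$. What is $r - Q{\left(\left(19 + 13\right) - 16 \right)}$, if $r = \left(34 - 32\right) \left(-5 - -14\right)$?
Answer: $5$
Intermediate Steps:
$Q{\left(E \right)} = 13$ ($Q{\left(E \right)} = 2 - \left(\left(E - 11\right) - E\right) = 2 - \left(\left(-11 + E\right) - E\right) = 2 - -11 = 2 + 11 = 13$)
$r = 18$ ($r = 2 \left(-5 + 14\right) = 2 \cdot 9 = 18$)
$r - Q{\left(\left(19 + 13\right) - 16 \right)} = 18 - 13 = 5$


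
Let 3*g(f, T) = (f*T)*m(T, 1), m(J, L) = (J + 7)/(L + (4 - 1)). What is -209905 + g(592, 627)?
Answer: 19400983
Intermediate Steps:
m(J, L) = (7 + J)/(3 + L) (m(J, L) = (7 + J)/(L + 3) = (7 + J)/(3 + L))
g(f, T) = T*f*(7/4 + T/4)/3 (g(f, T) = ((f*T)*((7 + T)/(3 + 1)))/3 = ((T*f)*((7 + T)/4))/3 = ((T*f)*(7/4 + T/4))/3 = (T*f*(7/4 + T/4))/3 = T*f*(7/4 + T/4)/3)
-209905 + g(592, 627) = -209905 + (1/12)*627*592*(7 + 627) = -209905 + (1/12)*627*592*634 = -209905 + 19610888 = 19400983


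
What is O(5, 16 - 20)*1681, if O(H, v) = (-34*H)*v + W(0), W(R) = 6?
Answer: 1153166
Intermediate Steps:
O(H, v) = 6 - 34*H*v (O(H, v) = (-34*H)*v + 6 = -34*H*v + 6 = 6 - 34*H*v)
O(5, 16 - 20)*1681 = (6 - 34*5*(16 - 20))*1681 = (6 - 34*5*(-4))*1681 = (6 + 680)*1681 = 686*1681 = 1153166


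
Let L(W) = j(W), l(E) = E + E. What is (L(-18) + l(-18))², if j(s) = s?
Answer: 2916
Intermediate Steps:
l(E) = 2*E
L(W) = W
(L(-18) + l(-18))² = (-18 + 2*(-18))² = (-18 - 36)² = (-54)² = 2916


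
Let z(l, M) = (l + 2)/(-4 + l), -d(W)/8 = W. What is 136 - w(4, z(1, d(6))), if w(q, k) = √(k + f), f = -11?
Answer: 136 - 2*I*√3 ≈ 136.0 - 3.4641*I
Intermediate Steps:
d(W) = -8*W
z(l, M) = (2 + l)/(-4 + l)
w(q, k) = √(-11 + k) (w(q, k) = √(k - 11) = √(-11 + k))
136 - w(4, z(1, d(6))) = 136 - √(-11 + (2 + 1)/(-4 + 1)) = 136 - √(-11 + 3/(-3)) = 136 - √(-11 - ⅓*3) = 136 - √(-11 - 1) = 136 - √(-12) = 136 - 2*I*√3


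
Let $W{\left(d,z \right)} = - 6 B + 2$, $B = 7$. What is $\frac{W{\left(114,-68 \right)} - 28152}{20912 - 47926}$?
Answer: $\frac{14096}{13507} \approx 1.0436$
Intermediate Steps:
$W{\left(d,z \right)} = -40$ ($W{\left(d,z \right)} = \left(-6\right) 7 + 2 = -42 + 2 = -40$)
$\frac{W{\left(114,-68 \right)} - 28152}{20912 - 47926} = \frac{-40 - 28152}{20912 - 47926} = - \frac{28192}{-27014} = \left(-28192\right) \left(- \frac{1}{27014}\right) = \frac{14096}{13507}$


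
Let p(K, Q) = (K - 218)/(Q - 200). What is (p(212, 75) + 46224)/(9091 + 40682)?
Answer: 1926002/2073875 ≈ 0.92870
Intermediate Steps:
p(K, Q) = (-218 + K)/(-200 + Q)
(p(212, 75) + 46224)/(9091 + 40682) = ((-218 + 212)/(-200 + 75) + 46224)/(9091 + 40682) = (-6/(-125) + 46224)/49773 = (-1/125*(-6) + 46224)*(1/49773) = (6/125 + 46224)*(1/49773) = (5778006/125)*(1/49773) = 1926002/2073875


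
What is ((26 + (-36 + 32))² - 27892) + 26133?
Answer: -1275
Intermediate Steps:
((26 + (-36 + 32))² - 27892) + 26133 = ((26 - 4)² - 27892) + 26133 = (22² - 27892) + 26133 = (484 - 27892) + 26133 = -27408 + 26133 = -1275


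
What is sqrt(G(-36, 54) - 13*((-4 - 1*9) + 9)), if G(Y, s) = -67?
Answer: I*sqrt(15) ≈ 3.873*I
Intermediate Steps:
sqrt(G(-36, 54) - 13*((-4 - 1*9) + 9)) = sqrt(-67 - 13*((-4 - 1*9) + 9)) = sqrt(-67 - 13*((-4 - 9) + 9)) = sqrt(-67 - 13*(-13 + 9)) = sqrt(-67 - 13*(-4)) = sqrt(-67 + 52) = sqrt(-15) = I*sqrt(15)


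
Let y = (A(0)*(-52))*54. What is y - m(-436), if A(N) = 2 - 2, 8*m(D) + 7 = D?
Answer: 443/8 ≈ 55.375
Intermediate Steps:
m(D) = -7/8 + D/8
A(N) = 0
y = 0 (y = (0*(-52))*54 = 0*54 = 0)
y - m(-436) = 0 - (-7/8 + (⅛)*(-436)) = 0 - (-7/8 - 109/2) = 0 - 1*(-443/8) = 0 + 443/8 = 443/8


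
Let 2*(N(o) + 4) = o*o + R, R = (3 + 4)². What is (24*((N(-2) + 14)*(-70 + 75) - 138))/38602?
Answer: 534/19301 ≈ 0.027667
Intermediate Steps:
R = 49 (R = 7² = 49)
N(o) = 41/2 + o²/2 (N(o) = -4 + (o*o + 49)/2 = -4 + (o² + 49)/2 = -4 + (49 + o²)/2 = -4 + (49/2 + o²/2) = 41/2 + o²/2)
(24*((N(-2) + 14)*(-70 + 75) - 138))/38602 = (24*(((41/2 + (½)*(-2)²) + 14)*(-70 + 75) - 138))/38602 = (24*(((41/2 + (½)*4) + 14)*5 - 138))*(1/38602) = (24*(((41/2 + 2) + 14)*5 - 138))*(1/38602) = (24*((45/2 + 14)*5 - 138))*(1/38602) = (24*((73/2)*5 - 138))*(1/38602) = (24*(365/2 - 138))*(1/38602) = (24*(89/2))*(1/38602) = 1068*(1/38602) = 534/19301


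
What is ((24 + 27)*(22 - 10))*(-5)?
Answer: -3060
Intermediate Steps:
((24 + 27)*(22 - 10))*(-5) = (51*12)*(-5) = 612*(-5) = -3060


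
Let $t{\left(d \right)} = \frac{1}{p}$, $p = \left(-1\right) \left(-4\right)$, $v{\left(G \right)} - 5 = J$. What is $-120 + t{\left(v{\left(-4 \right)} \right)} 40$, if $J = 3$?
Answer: $-110$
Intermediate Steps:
$v{\left(G \right)} = 8$ ($v{\left(G \right)} = 5 + 3 = 8$)
$p = 4$
$t{\left(d \right)} = \frac{1}{4}$
$-120 + t{\left(v{\left(-4 \right)} \right)} 40 = -120 + \frac{1}{4} \cdot 40 = -120 + 10 = -110$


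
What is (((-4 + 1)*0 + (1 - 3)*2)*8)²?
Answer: 1024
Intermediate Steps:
(((-4 + 1)*0 + (1 - 3)*2)*8)² = ((-3*0 - 2*2)*8)² = ((0 - 4)*8)² = (-4*8)² = (-32)² = 1024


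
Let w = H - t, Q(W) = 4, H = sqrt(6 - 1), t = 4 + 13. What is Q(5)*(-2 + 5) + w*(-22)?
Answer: 386 - 22*sqrt(5) ≈ 336.81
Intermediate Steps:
t = 17
H = sqrt(5) ≈ 2.2361
w = -17 + sqrt(5) (w = sqrt(5) - 1*17 = sqrt(5) - 17 = -17 + sqrt(5) ≈ -14.764)
Q(5)*(-2 + 5) + w*(-22) = 4*(-2 + 5) + (-17 + sqrt(5))*(-22) = 4*3 + (374 - 22*sqrt(5)) = 12 + (374 - 22*sqrt(5)) = 386 - 22*sqrt(5)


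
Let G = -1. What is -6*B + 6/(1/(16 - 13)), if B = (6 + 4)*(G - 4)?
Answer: 318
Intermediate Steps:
B = -50 (B = (6 + 4)*(-1 - 4) = 10*(-5) = -50)
-6*B + 6/(1/(16 - 13)) = -6*(-50) + 6/(1/(16 - 13)) = 300 + 6/(1/3) = 300 + 6/(⅓) = 300 + 6*3 = 300 + 18 = 318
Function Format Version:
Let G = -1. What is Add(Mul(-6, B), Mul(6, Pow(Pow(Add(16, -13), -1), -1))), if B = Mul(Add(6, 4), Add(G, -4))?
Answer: 318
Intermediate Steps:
B = -50 (B = Mul(Add(6, 4), Add(-1, -4)) = Mul(10, -5) = -50)
Add(Mul(-6, B), Mul(6, Pow(Pow(Add(16, -13), -1), -1))) = Add(Mul(-6, -50), Mul(6, Pow(Pow(Add(16, -13), -1), -1))) = Add(300, Mul(6, Pow(Pow(3, -1), -1))) = Add(300, Mul(6, Pow(Rational(1, 3), -1))) = Add(300, Mul(6, 3)) = Add(300, 18) = 318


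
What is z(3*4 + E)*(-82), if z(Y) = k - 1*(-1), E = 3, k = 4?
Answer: -410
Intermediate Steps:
z(Y) = 5 (z(Y) = 4 - 1*(-1) = 4 + 1 = 5)
z(3*4 + E)*(-82) = 5*(-82) = -410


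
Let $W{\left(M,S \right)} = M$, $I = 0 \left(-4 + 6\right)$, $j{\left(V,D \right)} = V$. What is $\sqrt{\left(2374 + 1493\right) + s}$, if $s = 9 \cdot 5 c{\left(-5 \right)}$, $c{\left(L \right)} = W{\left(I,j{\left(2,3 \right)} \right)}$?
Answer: $\sqrt{3867} \approx 62.185$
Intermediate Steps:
$I = 0$ ($I = 0 \cdot 2 = 0$)
$c{\left(L \right)} = 0$
$s = 0$ ($s = 9 \cdot 5 \cdot 0 = 45 \cdot 0 = 0$)
$\sqrt{\left(2374 + 1493\right) + s} = \sqrt{\left(2374 + 1493\right) + 0} = \sqrt{3867 + 0} = \sqrt{3867}$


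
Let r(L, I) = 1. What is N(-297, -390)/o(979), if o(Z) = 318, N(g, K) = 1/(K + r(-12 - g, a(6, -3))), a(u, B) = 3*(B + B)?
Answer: -1/123702 ≈ -8.0839e-6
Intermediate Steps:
a(u, B) = 6*B (a(u, B) = 3*(2*B) = 6*B)
N(g, K) = 1/(1 + K) (N(g, K) = 1/(K + 1) = 1/(1 + K))
N(-297, -390)/o(979) = 1/((1 - 390)*318) = (1/318)/(-389) = -1/389*1/318 = -1/123702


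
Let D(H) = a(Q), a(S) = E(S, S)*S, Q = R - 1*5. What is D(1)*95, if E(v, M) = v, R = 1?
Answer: 1520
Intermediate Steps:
Q = -4 (Q = 1 - 1*5 = 1 - 5 = -4)
a(S) = S² (a(S) = S*S = S²)
D(H) = 16 (D(H) = (-4)² = 16)
D(1)*95 = 16*95 = 1520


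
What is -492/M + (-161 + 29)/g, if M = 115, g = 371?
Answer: -197712/42665 ≈ -4.6341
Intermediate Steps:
-492/M + (-161 + 29)/g = -492/115 + (-161 + 29)/371 = -492*1/115 - 132*1/371 = -492/115 - 132/371 = -197712/42665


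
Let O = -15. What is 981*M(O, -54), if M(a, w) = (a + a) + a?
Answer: -44145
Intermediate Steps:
M(a, w) = 3*a (M(a, w) = 2*a + a = 3*a)
981*M(O, -54) = 981*(3*(-15)) = 981*(-45) = -44145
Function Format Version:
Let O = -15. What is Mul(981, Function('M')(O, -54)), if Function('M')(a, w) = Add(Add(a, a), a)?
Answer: -44145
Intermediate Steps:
Function('M')(a, w) = Mul(3, a) (Function('M')(a, w) = Add(Mul(2, a), a) = Mul(3, a))
Mul(981, Function('M')(O, -54)) = Mul(981, Mul(3, -15)) = Mul(981, -45) = -44145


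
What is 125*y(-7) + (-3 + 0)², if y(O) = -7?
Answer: -866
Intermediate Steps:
125*y(-7) + (-3 + 0)² = 125*(-7) + (-3 + 0)² = -875 + (-3)² = -875 + 9 = -866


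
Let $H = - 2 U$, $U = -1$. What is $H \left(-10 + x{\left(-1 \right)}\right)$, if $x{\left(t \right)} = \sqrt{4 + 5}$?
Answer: $-14$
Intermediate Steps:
$x{\left(t \right)} = 3$ ($x{\left(t \right)} = \sqrt{9} = 3$)
$H = 2$ ($H = \left(-2\right) \left(-1\right) = 2$)
$H \left(-10 + x{\left(-1 \right)}\right) = 2 \left(-10 + 3\right) = 2 \left(-7\right) = -14$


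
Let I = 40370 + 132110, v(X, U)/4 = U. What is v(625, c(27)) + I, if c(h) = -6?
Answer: 172456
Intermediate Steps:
v(X, U) = 4*U
I = 172480
v(625, c(27)) + I = 4*(-6) + 172480 = -24 + 172480 = 172456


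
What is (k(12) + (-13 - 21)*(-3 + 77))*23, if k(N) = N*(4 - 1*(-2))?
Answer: -56212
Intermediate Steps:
k(N) = 6*N (k(N) = N*(4 + 2) = N*6 = 6*N)
(k(12) + (-13 - 21)*(-3 + 77))*23 = (6*12 + (-13 - 21)*(-3 + 77))*23 = (72 - 34*74)*23 = (72 - 2516)*23 = -2444*23 = -56212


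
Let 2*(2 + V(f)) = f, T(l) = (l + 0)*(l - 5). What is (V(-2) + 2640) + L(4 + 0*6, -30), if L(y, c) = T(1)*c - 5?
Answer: 2752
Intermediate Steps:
T(l) = l*(-5 + l)
V(f) = -2 + f/2
L(y, c) = -5 - 4*c (L(y, c) = (1*(-5 + 1))*c - 5 = (1*(-4))*c - 5 = -4*c - 5 = -5 - 4*c)
(V(-2) + 2640) + L(4 + 0*6, -30) = ((-2 + (½)*(-2)) + 2640) + (-5 - 4*(-30)) = ((-2 - 1) + 2640) + (-5 + 120) = (-3 + 2640) + 115 = 2637 + 115 = 2752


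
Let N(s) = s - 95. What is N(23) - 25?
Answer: -97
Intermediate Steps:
N(s) = -95 + s
N(23) - 25 = (-95 + 23) - 25 = -72 - 25 = -97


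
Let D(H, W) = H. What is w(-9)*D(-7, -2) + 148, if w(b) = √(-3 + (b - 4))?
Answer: 148 - 28*I ≈ 148.0 - 28.0*I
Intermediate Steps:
w(b) = √(-7 + b) (w(b) = √(-3 + (-4 + b)) = √(-7 + b))
w(-9)*D(-7, -2) + 148 = √(-7 - 9)*(-7) + 148 = √(-16)*(-7) + 148 = (4*I)*(-7) + 148 = -28*I + 148 = 148 - 28*I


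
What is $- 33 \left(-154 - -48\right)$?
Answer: $3498$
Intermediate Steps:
$- 33 \left(-154 - -48\right) = - 33 \left(-154 + 48\right) = \left(-33\right) \left(-106\right) = 3498$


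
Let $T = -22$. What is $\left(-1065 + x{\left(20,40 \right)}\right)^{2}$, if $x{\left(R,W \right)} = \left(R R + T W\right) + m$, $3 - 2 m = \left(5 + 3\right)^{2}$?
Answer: $\frac{9928801}{4} \approx 2.4822 \cdot 10^{6}$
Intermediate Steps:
$m = - \frac{61}{2}$ ($m = \frac{3}{2} - \frac{\left(5 + 3\right)^{2}}{2} = \frac{3}{2} - \frac{8^{2}}{2} = \frac{3}{2} - 32 = - \frac{61}{2} \approx -30.5$)
$x{\left(R,W \right)} = - \frac{61}{2} + R^{2} - 22 W$ ($x{\left(R,W \right)} = \left(R R - 22 W\right) - \frac{61}{2} = \left(R^{2} - 22 W\right) - \frac{61}{2} = - \frac{61}{2} + R^{2} - 22 W$)
$\left(-1065 + x{\left(20,40 \right)}\right)^{2} = \left(-1065 - \left(\frac{1821}{2} - 400\right)\right)^{2} = \left(-1065 - \frac{1021}{2}\right)^{2} = \left(- \frac{3151}{2}\right)^{2} = \frac{9928801}{4}$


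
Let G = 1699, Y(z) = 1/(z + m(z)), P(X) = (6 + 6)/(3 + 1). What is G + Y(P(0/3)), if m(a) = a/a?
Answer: 6797/4 ≈ 1699.3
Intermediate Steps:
P(X) = 3 (P(X) = 12/4 = 12*(¼) = 3)
m(a) = 1
Y(z) = 1/(1 + z) (Y(z) = 1/(z + 1) = 1/(1 + z))
G + Y(P(0/3)) = 1699 + 1/(1 + 3) = 1699 + 1/4 = 1699 + ¼ = 6797/4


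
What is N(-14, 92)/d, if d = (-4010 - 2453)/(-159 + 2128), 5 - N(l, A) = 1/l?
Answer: -139799/90482 ≈ -1.5450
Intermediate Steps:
N(l, A) = 5 - 1/l
d = -6463/1969 ≈ -3.2824
N(-14, 92)/d = (5 - 1/(-14))/(-6463/1969) = (5 - 1*(-1/14))*(-1969/6463) = (5 + 1/14)*(-1969/6463) = (71/14)*(-1969/6463) = -139799/90482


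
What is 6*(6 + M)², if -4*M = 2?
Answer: 363/2 ≈ 181.50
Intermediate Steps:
M = -½ (M = -¼*2 = -½ ≈ -0.50000)
6*(6 + M)² = 6*(6 - ½)² = 6*(11/2)² = 6*(121/4) = 363/2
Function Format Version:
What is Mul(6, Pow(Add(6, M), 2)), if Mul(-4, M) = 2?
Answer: Rational(363, 2) ≈ 181.50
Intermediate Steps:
M = Rational(-1, 2) (M = Mul(Rational(-1, 4), 2) = Rational(-1, 2) ≈ -0.50000)
Mul(6, Pow(Add(6, M), 2)) = Mul(6, Pow(Add(6, Rational(-1, 2)), 2)) = Mul(6, Pow(Rational(11, 2), 2)) = Mul(6, Rational(121, 4)) = Rational(363, 2)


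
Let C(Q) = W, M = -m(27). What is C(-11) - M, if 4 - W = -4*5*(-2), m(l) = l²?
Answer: 693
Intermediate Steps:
W = -36 (W = 4 - (-4*5)*(-2) = 4 - (-20)*(-2) = 4 - 1*40 = 4 - 40 = -36)
M = -729 (M = -1*27² = -1*729 = -729)
C(Q) = -36
C(-11) - M = -36 - 1*(-729) = -36 + 729 = 693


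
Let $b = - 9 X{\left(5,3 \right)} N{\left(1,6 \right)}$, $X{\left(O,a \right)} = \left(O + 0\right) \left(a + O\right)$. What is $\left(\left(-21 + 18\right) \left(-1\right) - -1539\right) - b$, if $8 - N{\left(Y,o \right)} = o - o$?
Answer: $4422$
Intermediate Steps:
$X{\left(O,a \right)} = O \left(O + a\right)$
$N{\left(Y,o \right)} = 8$ ($N{\left(Y,o \right)} = 8 - \left(o - o\right) = 8 - 0 = 8 + 0 = 8$)
$b = -2880$ ($b = - 9 \cdot 5 \left(5 + 3\right) 8 = - 9 \cdot 5 \cdot 8 \cdot 8 = \left(-9\right) 40 \cdot 8 = \left(-360\right) 8 = -2880$)
$\left(\left(-21 + 18\right) \left(-1\right) - -1539\right) - b = \left(\left(-21 + 18\right) \left(-1\right) - -1539\right) - -2880 = \left(\left(-3\right) \left(-1\right) + 1539\right) + 2880 = \left(3 + 1539\right) + 2880 = 1542 + 2880 = 4422$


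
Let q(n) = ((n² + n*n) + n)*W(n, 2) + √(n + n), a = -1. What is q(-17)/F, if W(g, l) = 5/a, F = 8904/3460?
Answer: -808775/742 + 865*I*√34/2226 ≈ -1090.0 + 2.2658*I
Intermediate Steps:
F = 2226/865 (F = 8904*(1/3460) = 2226/865 ≈ 2.5734)
W(g, l) = -5 (W(g, l) = 5/(-1) = 5*(-1) = -5)
q(n) = -10*n² - 5*n + √2*√n (q(n) = ((n² + n*n) + n)*(-5) + √(n + n) = ((n² + n²) + n)*(-5) + √(2*n) = (2*n² + n)*(-5) + √2*√n = (n + 2*n²)*(-5) + √2*√n = (-10*n² - 5*n) + √2*√n = -10*n² - 5*n + √2*√n)
q(-17)/F = (-10*(-17)² - 5*(-17) + √2*√(-17))/(2226/865) = (-10*289 + 85 + √2*(I*√17))*(865/2226) = (-2890 + 85 + I*√34)*(865/2226) = (-2805 + I*√34)*(865/2226) = -808775/742 + 865*I*√34/2226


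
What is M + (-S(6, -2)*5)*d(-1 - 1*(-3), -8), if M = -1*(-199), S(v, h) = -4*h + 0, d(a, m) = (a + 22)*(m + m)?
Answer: 15559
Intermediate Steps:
d(a, m) = 2*m*(22 + a) (d(a, m) = (22 + a)*(2*m) = 2*m*(22 + a))
S(v, h) = -4*h
M = 199
M + (-S(6, -2)*5)*d(-1 - 1*(-3), -8) = 199 + (-(-4)*(-2)*5)*(2*(-8)*(22 + (-1 - 1*(-3)))) = 199 + (-1*8*5)*(2*(-8)*(22 + (-1 + 3))) = 199 + (-8*5)*(2*(-8)*(22 + 2)) = 199 - 80*(-8)*24 = 199 - 40*(-384) = 199 + 15360 = 15559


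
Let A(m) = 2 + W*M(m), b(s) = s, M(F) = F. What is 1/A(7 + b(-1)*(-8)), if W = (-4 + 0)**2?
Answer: 1/242 ≈ 0.0041322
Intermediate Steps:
W = 16 (W = (-4)**2 = 16)
A(m) = 2 + 16*m
1/A(7 + b(-1)*(-8)) = 1/(2 + 16*(7 - 1*(-8))) = 1/(2 + 16*(7 + 8)) = 1/(2 + 16*15) = 1/(2 + 240) = 1/242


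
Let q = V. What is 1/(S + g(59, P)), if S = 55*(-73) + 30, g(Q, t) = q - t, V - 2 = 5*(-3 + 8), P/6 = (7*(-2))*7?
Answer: -1/3370 ≈ -0.00029674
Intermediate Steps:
P = -588 (P = 6*((7*(-2))*7) = 6*(-14*7) = 6*(-98) = -588)
V = 27 (V = 2 + 5*(-3 + 8) = 2 + 5*5 = 2 + 25 = 27)
q = 27
g(Q, t) = 27 - t
S = -3985 (S = -4015 + 30 = -3985)
1/(S + g(59, P)) = 1/(-3985 + (27 - 1*(-588))) = 1/(-3985 + (27 + 588)) = 1/(-3985 + 615) = 1/(-3370) = -1/3370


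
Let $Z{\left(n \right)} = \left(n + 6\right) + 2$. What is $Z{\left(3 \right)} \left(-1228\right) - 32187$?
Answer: $-45695$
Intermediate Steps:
$Z{\left(n \right)} = 8 + n$ ($Z{\left(n \right)} = \left(6 + n\right) + 2 = 8 + n$)
$Z{\left(3 \right)} \left(-1228\right) - 32187 = \left(8 + 3\right) \left(-1228\right) - 32187 = 11 \left(-1228\right) - 32187 = -13508 - 32187 = -45695$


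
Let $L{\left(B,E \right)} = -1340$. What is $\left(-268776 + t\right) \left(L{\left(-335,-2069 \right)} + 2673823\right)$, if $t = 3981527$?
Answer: $9922263930733$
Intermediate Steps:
$\left(-268776 + t\right) \left(L{\left(-335,-2069 \right)} + 2673823\right) = \left(-268776 + 3981527\right) \left(-1340 + 2673823\right) = 3712751 \cdot 2672483 = 9922263930733$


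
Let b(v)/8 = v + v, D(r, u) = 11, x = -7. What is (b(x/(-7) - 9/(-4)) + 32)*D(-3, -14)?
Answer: 924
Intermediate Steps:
b(v) = 16*v (b(v) = 8*(v + v) = 8*(2*v) = 16*v)
(b(x/(-7) - 9/(-4)) + 32)*D(-3, -14) = (16*(-7/(-7) - 9/(-4)) + 32)*11 = (16*(-7*(-⅐) - 9*(-¼)) + 32)*11 = (16*(1 + 9/4) + 32)*11 = (16*(13/4) + 32)*11 = (52 + 32)*11 = 84*11 = 924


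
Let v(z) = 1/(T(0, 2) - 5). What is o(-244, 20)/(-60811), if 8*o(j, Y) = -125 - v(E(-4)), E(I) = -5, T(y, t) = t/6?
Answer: 1747/6810832 ≈ 0.00025650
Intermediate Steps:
T(y, t) = t/6 (T(y, t) = t*(⅙) = t/6)
v(z) = -3/14 (v(z) = 1/((⅙)*2 - 5) = 1/(⅓ - 5) = 1/(-14/3) = -3/14)
o(j, Y) = -1747/112 (o(j, Y) = (-125 - 1*(-3/14))/8 = (-125 + 3/14)/8 = (⅛)*(-1747/14) = -1747/112)
o(-244, 20)/(-60811) = -1747/112/(-60811) = -1747/112*(-1/60811) = 1747/6810832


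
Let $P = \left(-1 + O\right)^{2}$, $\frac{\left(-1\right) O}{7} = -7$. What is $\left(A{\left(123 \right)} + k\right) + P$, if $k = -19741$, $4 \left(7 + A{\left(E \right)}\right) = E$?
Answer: $- \frac{69653}{4} \approx -17413.0$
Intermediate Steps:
$O = 49$ ($O = \left(-7\right) \left(-7\right) = 49$)
$A{\left(E \right)} = -7 + \frac{E}{4}$
$P = 2304$ ($P = \left(-1 + 49\right)^{2} = 48^{2} = 2304$)
$\left(A{\left(123 \right)} + k\right) + P = \left(\left(-7 + \frac{1}{4} \cdot 123\right) - 19741\right) + 2304 = \left(\left(-7 + \frac{123}{4}\right) - 19741\right) + 2304 = \left(\frac{95}{4} - 19741\right) + 2304 = - \frac{78869}{4} + 2304 = - \frac{69653}{4}$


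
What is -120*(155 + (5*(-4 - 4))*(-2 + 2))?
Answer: -18600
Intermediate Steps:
-120*(155 + (5*(-4 - 4))*(-2 + 2)) = -120*(155 + (5*(-8))*0) = -120*(155 - 40*0) = -120*(155 + 0) = -120*155 = -18600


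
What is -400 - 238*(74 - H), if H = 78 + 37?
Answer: 9358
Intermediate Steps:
H = 115
-400 - 238*(74 - H) = -400 - 238*(74 - 1*115) = -400 - 238*(74 - 115) = -400 - 238*(-41) = -400 + 9758 = 9358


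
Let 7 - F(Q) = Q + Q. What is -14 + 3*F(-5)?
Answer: 37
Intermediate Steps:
F(Q) = 7 - 2*Q (F(Q) = 7 - (Q + Q) = 7 - 2*Q)
-14 + 3*F(-5) = -14 + 3*(7 - 2*(-5)) = -14 + 3*(7 + 10) = -14 + 3*17 = -14 + 51 = 37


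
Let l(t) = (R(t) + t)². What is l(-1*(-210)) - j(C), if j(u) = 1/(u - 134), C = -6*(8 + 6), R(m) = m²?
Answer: 428015989801/218 ≈ 1.9634e+9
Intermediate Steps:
C = -84 (C = -6*14 = -84)
j(u) = 1/(-134 + u)
l(t) = (t + t²)² (l(t) = (t² + t)² = (t + t²)²)
l(-1*(-210)) - j(C) = (-1*(-210))²*(1 - 1*(-210))² - 1/(-134 - 84) = 210²*(1 + 210)² - 1/(-218) = 44100*211² - 1*(-1/218) = 44100*44521 + 1/218 = 1963376100 + 1/218 = 428015989801/218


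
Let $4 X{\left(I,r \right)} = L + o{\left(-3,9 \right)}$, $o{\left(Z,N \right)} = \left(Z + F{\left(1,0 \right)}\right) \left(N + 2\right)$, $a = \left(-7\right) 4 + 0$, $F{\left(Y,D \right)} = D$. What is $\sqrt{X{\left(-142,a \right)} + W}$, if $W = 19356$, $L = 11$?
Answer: $\frac{13 \sqrt{458}}{2} \approx 139.11$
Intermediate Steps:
$a = -28$ ($a = -28 + 0 = -28$)
$o{\left(Z,N \right)} = Z \left(2 + N\right)$ ($o{\left(Z,N \right)} = \left(Z + 0\right) \left(N + 2\right) = Z \left(2 + N\right)$)
$X{\left(I,r \right)} = - \frac{11}{2}$ ($X{\left(I,r \right)} = \frac{11 - 3 \left(2 + 9\right)}{4} = \frac{11 - 33}{4} = \frac{1}{4} \left(-22\right) = - \frac{11}{2}$)
$\sqrt{X{\left(-142,a \right)} + W} = \sqrt{- \frac{11}{2} + 19356} = \sqrt{\frac{38701}{2}} = \frac{13 \sqrt{458}}{2}$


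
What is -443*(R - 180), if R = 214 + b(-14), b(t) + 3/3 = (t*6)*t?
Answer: -535587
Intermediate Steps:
b(t) = -1 + 6*t² (b(t) = -1 + (t*6)*t = -1 + (6*t)*t = -1 + 6*t²)
R = 1389 (R = 214 + (-1 + 6*(-14)²) = 214 + (-1 + 6*196) = 214 + (-1 + 1176) = 214 + 1175 = 1389)
-443*(R - 180) = -443*(1389 - 180) = -443*1209 = -535587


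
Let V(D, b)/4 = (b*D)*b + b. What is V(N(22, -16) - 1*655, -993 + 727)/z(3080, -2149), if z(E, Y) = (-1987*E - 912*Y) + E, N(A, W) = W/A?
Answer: 36454711/816552 ≈ 44.645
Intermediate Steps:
z(E, Y) = -1986*E - 912*Y
V(D, b) = 4*b + 4*D*b**2 (V(D, b) = 4*((b*D)*b + b) = 4*((D*b)*b + b) = 4*(D*b**2 + b) = 4*(b + D*b**2) = 4*b + 4*D*b**2)
V(N(22, -16) - 1*655, -993 + 727)/z(3080, -2149) = (4*(-993 + 727)*(1 + (-16/22 - 1*655)*(-993 + 727)))/(-1986*3080 - 912*(-2149)) = (4*(-266)*(1 + (-16*1/22 - 655)*(-266)))/(-6116880 + 1959888) = (4*(-266)*(1 + (-8/11 - 655)*(-266)))/(-4156992) = (4*(-266)*(1 - 7213/11*(-266)))*(-1/4156992) = (4*(-266)*(1 + 1918658/11))*(-1/4156992) = (4*(-266)*(1918669/11))*(-1/4156992) = -2041463816/11*(-1/4156992) = 36454711/816552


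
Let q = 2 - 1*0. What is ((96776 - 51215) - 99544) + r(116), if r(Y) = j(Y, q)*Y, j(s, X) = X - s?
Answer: -67207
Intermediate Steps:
q = 2 (q = 2 + 0 = 2)
r(Y) = Y*(2 - Y) (r(Y) = (2 - Y)*Y = Y*(2 - Y))
((96776 - 51215) - 99544) + r(116) = ((96776 - 51215) - 99544) + 116*(2 - 1*116) = (45561 - 99544) + 116*(2 - 116) = -53983 + 116*(-114) = -53983 - 13224 = -67207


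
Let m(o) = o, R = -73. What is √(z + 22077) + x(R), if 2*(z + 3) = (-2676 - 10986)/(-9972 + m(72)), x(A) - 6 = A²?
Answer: 5335 + √2207469/10 ≈ 5483.6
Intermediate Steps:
x(A) = 6 + A²
z = -231/100 (z = -3 + ((-2676 - 10986)/(-9972 + 72))/2 = -3 + (-13662/(-9900))/2 = -3 + (-13662*(-1/9900))/2 = -3 + (½)*(69/50) = -3 + 69/100 = -231/100 ≈ -2.3100)
√(z + 22077) + x(R) = √(-231/100 + 22077) + (6 + (-73)²) = √(2207469/100) + (6 + 5329) = √2207469/10 + 5335 = 5335 + √2207469/10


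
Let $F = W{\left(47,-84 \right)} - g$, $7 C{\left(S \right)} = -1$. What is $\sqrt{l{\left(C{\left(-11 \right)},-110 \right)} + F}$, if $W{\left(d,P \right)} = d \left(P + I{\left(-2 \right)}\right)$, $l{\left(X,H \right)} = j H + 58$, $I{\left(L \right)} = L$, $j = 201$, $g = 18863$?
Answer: $i \sqrt{44957} \approx 212.03 i$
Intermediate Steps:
$C{\left(S \right)} = - \frac{1}{7}$ ($C{\left(S \right)} = \frac{1}{7} \left(-1\right) = - \frac{1}{7}$)
$l{\left(X,H \right)} = 58 + 201 H$ ($l{\left(X,H \right)} = 201 H + 58 = 58 + 201 H$)
$W{\left(d,P \right)} = d \left(-2 + P\right)$ ($W{\left(d,P \right)} = d \left(P - 2\right) = d \left(-2 + P\right)$)
$F = -22905$ ($F = 47 \left(-2 - 84\right) - 18863 = 47 \left(-86\right) - 18863 = -4042 - 18863 = -22905$)
$\sqrt{l{\left(C{\left(-11 \right)},-110 \right)} + F} = \sqrt{\left(58 + 201 \left(-110\right)\right) - 22905} = \sqrt{\left(58 - 22110\right) - 22905} = \sqrt{-22052 - 22905} = \sqrt{-44957} = i \sqrt{44957}$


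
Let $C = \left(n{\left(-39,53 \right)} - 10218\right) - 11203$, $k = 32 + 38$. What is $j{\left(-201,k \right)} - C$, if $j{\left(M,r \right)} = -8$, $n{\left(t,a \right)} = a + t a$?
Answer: $23427$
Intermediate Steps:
$n{\left(t,a \right)} = a + a t$
$k = 70$
$C = -23435$ ($C = \left(53 \left(1 - 39\right) - 10218\right) - 11203 = \left(53 \left(-38\right) - 10218\right) - 11203 = \left(-2014 - 10218\right) - 11203 = -12232 - 11203 = -23435$)
$j{\left(-201,k \right)} - C = -8 - -23435 = -8 + 23435 = 23427$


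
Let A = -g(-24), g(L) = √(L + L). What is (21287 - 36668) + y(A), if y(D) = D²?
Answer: -15429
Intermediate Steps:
g(L) = √2*√L (g(L) = √(2*L) = √2*√L)
A = -4*I*√3 (A = -√2*√(-24) = -√2*2*I*√6 = -4*I*√3 ≈ -6.9282*I)
(21287 - 36668) + y(A) = (21287 - 36668) + (-4*I*√3)² = -15381 - 48 = -15429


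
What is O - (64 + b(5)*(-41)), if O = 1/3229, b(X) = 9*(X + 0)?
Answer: 5750850/3229 ≈ 1781.0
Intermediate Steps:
b(X) = 9*X
O = 1/3229 ≈ 0.00030969
O - (64 + b(5)*(-41)) = 1/3229 - (64 + (9*5)*(-41)) = 1/3229 - (64 + 45*(-41)) = 1/3229 - (64 - 1845) = 1/3229 - 1*(-1781) = 1/3229 + 1781 = 5750850/3229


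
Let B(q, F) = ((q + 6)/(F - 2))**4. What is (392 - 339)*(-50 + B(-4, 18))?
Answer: -10854347/4096 ≈ -2650.0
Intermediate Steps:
B(q, F) = (6 + q)**4/(-2 + F)**4 (B(q, F) = ((6 + q)/(-2 + F))**4 = (6 + q)**4/(-2 + F)**4)
(392 - 339)*(-50 + B(-4, 18)) = (392 - 339)*(-50 + (6 - 4)**4/(-2 + 18)**4) = 53*(-50 + 2**4/16**4) = 53*(-50 + (1/65536)*16) = 53*(-50 + 1/4096) = 53*(-204799/4096) = -10854347/4096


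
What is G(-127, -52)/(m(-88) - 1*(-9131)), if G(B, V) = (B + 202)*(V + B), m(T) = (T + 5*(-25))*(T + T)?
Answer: -13425/46619 ≈ -0.28797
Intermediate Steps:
m(T) = 2*T*(-125 + T) (m(T) = (T - 125)*(2*T) = (-125 + T)*(2*T) = 2*T*(-125 + T))
G(B, V) = (202 + B)*(B + V)
G(-127, -52)/(m(-88) - 1*(-9131)) = ((-127)² + 202*(-127) + 202*(-52) - 127*(-52))/(2*(-88)*(-125 - 88) - 1*(-9131)) = (16129 - 25654 - 10504 + 6604)/(2*(-88)*(-213) + 9131) = -13425/(37488 + 9131) = -13425/46619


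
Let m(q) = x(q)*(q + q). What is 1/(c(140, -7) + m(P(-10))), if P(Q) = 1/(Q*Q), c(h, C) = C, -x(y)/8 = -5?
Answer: -5/31 ≈ -0.16129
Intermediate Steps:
x(y) = 40 (x(y) = -8*(-5) = 40)
P(Q) = Q⁻² (P(Q) = 1/Q² = Q⁻²)
m(q) = 80*q (m(q) = 40*(q + q) = 40*(2*q) = 80*q)
1/(c(140, -7) + m(P(-10))) = 1/(-7 + 80/(-10)²) = 1/(-7 + 80*(1/100)) = 1/(-7 + ⅘) = 1/(-31/5) = -5/31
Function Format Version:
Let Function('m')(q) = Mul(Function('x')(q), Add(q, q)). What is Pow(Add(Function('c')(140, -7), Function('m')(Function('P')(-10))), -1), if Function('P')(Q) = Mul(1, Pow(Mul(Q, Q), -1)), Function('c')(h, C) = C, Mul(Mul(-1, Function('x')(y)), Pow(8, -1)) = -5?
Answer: Rational(-5, 31) ≈ -0.16129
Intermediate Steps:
Function('x')(y) = 40 (Function('x')(y) = Mul(-8, -5) = 40)
Function('P')(Q) = Pow(Q, -2) (Function('P')(Q) = Mul(1, Pow(Pow(Q, 2), -1)) = Mul(1, Pow(Q, -2)) = Pow(Q, -2))
Function('m')(q) = Mul(80, q) (Function('m')(q) = Mul(40, Add(q, q)) = Mul(40, Mul(2, q)) = Mul(80, q))
Pow(Add(Function('c')(140, -7), Function('m')(Function('P')(-10))), -1) = Pow(Add(-7, Mul(80, Pow(-10, -2))), -1) = Pow(Add(-7, Mul(80, Rational(1, 100))), -1) = Pow(Add(-7, Rational(4, 5)), -1) = Pow(Rational(-31, 5), -1) = Rational(-5, 31)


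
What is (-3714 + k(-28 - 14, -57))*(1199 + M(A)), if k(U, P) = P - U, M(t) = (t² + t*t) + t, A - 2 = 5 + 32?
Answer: -15960120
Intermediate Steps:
A = 39 (A = 2 + (5 + 32) = 2 + 37 = 39)
M(t) = t + 2*t² (M(t) = (t² + t²) + t = 2*t² + t = t + 2*t²)
(-3714 + k(-28 - 14, -57))*(1199 + M(A)) = (-3714 + (-57 - (-28 - 14)))*(1199 + 39*(1 + 2*39)) = (-3714 + (-57 - 1*(-42)))*(1199 + 39*(1 + 78)) = (-3714 + (-57 + 42))*(1199 + 39*79) = (-3714 - 15)*(1199 + 3081) = -3729*4280 = -15960120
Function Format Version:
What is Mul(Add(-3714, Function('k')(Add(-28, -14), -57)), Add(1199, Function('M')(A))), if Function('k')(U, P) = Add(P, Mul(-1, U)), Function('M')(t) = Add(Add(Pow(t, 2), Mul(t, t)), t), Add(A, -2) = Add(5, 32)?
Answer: -15960120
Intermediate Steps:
A = 39 (A = Add(2, Add(5, 32)) = Add(2, 37) = 39)
Function('M')(t) = Add(t, Mul(2, Pow(t, 2))) (Function('M')(t) = Add(Add(Pow(t, 2), Pow(t, 2)), t) = Add(Mul(2, Pow(t, 2)), t) = Add(t, Mul(2, Pow(t, 2))))
Mul(Add(-3714, Function('k')(Add(-28, -14), -57)), Add(1199, Function('M')(A))) = Mul(Add(-3714, Add(-57, Mul(-1, Add(-28, -14)))), Add(1199, Mul(39, Add(1, Mul(2, 39))))) = Mul(Add(-3714, Add(-57, Mul(-1, -42))), Add(1199, Mul(39, Add(1, 78)))) = Mul(Add(-3714, Add(-57, 42)), Add(1199, Mul(39, 79))) = Mul(Add(-3714, -15), Add(1199, 3081)) = Mul(-3729, 4280) = -15960120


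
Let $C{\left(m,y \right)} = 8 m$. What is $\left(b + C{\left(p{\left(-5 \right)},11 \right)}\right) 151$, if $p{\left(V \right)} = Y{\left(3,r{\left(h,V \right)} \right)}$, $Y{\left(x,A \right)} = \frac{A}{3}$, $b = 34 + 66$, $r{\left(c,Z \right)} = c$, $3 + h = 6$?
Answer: $16308$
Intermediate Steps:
$h = 3$ ($h = -3 + 6 = 3$)
$b = 100$
$Y{\left(x,A \right)} = \frac{A}{3}$ ($Y{\left(x,A \right)} = A \frac{1}{3} = \frac{A}{3}$)
$p{\left(V \right)} = 1$ ($p{\left(V \right)} = \frac{1}{3} \cdot 3 = 1$)
$\left(b + C{\left(p{\left(-5 \right)},11 \right)}\right) 151 = \left(100 + 8 \cdot 1\right) 151 = \left(100 + 8\right) 151 = 108 \cdot 151 = 16308$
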